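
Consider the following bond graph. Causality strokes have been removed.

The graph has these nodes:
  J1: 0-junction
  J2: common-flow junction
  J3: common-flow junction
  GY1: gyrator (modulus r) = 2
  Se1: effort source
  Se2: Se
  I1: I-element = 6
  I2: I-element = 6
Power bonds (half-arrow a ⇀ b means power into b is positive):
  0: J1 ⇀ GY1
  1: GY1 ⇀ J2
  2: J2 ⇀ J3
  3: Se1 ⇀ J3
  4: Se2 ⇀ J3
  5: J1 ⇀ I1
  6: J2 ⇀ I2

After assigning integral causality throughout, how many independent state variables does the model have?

bond 3 stroke at J3  (source Se1 imposes e)
bond 4 stroke at J3  (source Se2 imposes e)
bond 2 stroke at J2  (closing 1-jn rule on J3)
bond 5 stroke at I1  (I1: I, integral causality)
bond 0 stroke at J1  (only one effort-in slot at J1)
bond 1 stroke at J2  (through GY1, causality inverts; strokes same side of GY1)
bond 6 stroke at I2  (only one flow-in slot at J2)

2  (I1, I2 all integral)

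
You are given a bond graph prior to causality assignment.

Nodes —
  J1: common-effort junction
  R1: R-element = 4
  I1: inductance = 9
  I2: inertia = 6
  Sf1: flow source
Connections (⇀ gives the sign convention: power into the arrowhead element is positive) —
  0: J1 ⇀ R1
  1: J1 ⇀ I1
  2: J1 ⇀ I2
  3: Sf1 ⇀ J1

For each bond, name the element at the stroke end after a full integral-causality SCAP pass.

#3 →Sf1  (Sf1: flow source, stroke at near end)
#1 →I1  (I1: I, integral causality)
#2 →I2  (I2 outputs flow p/I2)
#0 →J1  (closing 0-jn rule on J1)

bond 0 stroke→J1
bond 1 stroke→I1
bond 2 stroke→I2
bond 3 stroke→Sf1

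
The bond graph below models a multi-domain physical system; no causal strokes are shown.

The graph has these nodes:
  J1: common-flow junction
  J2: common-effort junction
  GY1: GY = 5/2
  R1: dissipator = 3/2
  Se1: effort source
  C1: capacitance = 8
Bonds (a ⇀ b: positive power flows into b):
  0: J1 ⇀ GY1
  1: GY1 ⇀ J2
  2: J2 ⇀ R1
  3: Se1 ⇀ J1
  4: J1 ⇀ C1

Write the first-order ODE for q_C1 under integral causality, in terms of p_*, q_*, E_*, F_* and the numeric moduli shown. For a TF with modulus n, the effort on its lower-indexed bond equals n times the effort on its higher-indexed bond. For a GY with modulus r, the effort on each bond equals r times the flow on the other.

dq_C1/dt = 6*E_Se1/25 - 3*q_C1/100

β3 |J1  (Se1 fixes effort; stroke away)
β4 |J1  (prefer integral on C1)
β0 |GY1  (J1 needs exactly one f-in)
β1 |GY1  (GY1: gyrator matches bond 0)
β2 |J2  (J2: last free bond brings effort in)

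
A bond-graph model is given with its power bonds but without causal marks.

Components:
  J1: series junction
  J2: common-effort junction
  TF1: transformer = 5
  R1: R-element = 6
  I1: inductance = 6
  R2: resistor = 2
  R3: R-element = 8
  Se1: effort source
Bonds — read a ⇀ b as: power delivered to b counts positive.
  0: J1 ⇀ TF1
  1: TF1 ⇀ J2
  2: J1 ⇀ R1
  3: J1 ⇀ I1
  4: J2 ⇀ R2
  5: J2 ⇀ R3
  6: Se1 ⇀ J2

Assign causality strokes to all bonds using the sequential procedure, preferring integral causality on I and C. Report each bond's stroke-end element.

β0 →J1
β1 →TF1
β2 →J1
β3 →I1
β4 →R2
β5 →R3
β6 →J2

#6 stroke→J2  (source Se1 imposes e)
#1 stroke→TF1  (0-jn J2 has e-setter on 6)
#4 stroke→R2  (J2 effort already set via bond 6)
#5 stroke→R3  (common-e at J2 fixed by 6)
#0 stroke→J1  (TF1 one-in-one-out from 1)
#3 stroke→I1  (I1: I, integral causality)
#2 stroke→J1  (1-jn J1 has f-setter on 3)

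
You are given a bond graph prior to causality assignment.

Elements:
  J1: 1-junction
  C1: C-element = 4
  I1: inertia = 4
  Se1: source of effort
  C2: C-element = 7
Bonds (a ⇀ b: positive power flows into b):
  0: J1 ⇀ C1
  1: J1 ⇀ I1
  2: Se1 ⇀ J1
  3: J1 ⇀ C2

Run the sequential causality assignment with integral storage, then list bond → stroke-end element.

β2 →J1  (Se1: effort source, stroke at far end)
β0 →J1  (C1: C, integral causality)
β1 →I1  (prefer integral on I1)
β3 →J1  (common-f at J1 fixed by 1)

b0 →J1
b1 →I1
b2 →J1
b3 →J1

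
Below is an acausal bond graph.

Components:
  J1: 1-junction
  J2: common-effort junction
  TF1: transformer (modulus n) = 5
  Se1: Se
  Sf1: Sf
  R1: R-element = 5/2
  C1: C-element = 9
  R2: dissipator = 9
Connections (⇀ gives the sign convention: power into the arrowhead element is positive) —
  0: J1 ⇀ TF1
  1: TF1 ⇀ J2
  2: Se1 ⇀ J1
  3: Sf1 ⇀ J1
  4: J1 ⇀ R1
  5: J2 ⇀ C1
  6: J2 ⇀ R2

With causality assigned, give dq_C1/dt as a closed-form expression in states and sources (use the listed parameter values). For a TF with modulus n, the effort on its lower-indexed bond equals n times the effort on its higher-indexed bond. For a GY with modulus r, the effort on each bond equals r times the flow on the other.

bond 2 stroke→J1  (Se1: effort source, stroke at far end)
bond 3 stroke→Sf1  (Sf1: flow source, stroke at near end)
bond 0 stroke→J1  (J1 flow already set via bond 3)
bond 4 stroke→J1  (J1 flow already set via bond 3)
bond 1 stroke→TF1  (TF1: transformer flips bond 0)
bond 5 stroke→J2  (C1 outputs effort q/C1)
bond 6 stroke→R2  (common-e at J2 fixed by 5)

dq_C1/dt = 5*F_Sf1 - q_C1/81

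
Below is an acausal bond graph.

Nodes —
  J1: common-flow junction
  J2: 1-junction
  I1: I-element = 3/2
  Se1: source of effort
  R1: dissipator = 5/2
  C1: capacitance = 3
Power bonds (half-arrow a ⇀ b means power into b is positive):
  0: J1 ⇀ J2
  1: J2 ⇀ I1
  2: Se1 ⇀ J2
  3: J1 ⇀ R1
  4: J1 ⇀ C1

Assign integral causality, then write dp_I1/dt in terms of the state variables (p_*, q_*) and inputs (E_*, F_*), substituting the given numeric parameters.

dp_I1/dt = E_Se1 - 5*p_I1/3 - q_C1/3

bond 2 stroke at J2  (Se1: effort source, stroke at far end)
bond 1 stroke at I1  (I1 integral (f out))
bond 0 stroke at J2  (1-jn J2 has f-setter on 1)
bond 3 stroke at J1  (J1 flow already set via bond 0)
bond 4 stroke at J1  (1-jn J1 has f-setter on 0)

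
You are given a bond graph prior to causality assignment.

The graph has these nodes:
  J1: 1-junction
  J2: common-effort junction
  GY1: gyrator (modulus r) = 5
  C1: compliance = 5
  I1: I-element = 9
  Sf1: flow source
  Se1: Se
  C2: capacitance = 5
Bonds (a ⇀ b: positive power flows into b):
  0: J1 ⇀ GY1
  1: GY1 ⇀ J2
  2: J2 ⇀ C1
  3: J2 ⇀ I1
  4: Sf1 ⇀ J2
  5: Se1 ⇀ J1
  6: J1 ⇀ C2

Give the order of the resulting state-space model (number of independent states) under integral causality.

bond 4 stroke→Sf1  (Sf1: flow source, stroke at near end)
bond 5 stroke→J1  (Se1 fixes effort; stroke away)
bond 2 stroke→J2  (C1 integral (e out))
bond 1 stroke→GY1  (J2 effort already set via bond 2)
bond 3 stroke→I1  (J2 effort already set via bond 2)
bond 0 stroke→GY1  (GY1: gyrator matches bond 1)
bond 6 stroke→J1  (J1 flow already set via bond 0)

3  (C1, C2, I1 all integral)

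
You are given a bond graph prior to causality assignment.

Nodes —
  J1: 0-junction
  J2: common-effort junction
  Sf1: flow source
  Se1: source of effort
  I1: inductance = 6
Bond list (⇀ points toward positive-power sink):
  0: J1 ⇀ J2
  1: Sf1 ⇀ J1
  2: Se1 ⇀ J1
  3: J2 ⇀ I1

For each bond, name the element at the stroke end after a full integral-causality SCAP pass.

β0 stroke→J2
β1 stroke→Sf1
β2 stroke→J1
β3 stroke→I1

β1 |Sf1  (Sf1 (Sf) sets flow on bond)
β2 |J1  (Se1: effort source, stroke at far end)
β0 |J2  (J1: bond 2 brought effort, rest push out)
β3 |I1  (J2 effort already set via bond 0)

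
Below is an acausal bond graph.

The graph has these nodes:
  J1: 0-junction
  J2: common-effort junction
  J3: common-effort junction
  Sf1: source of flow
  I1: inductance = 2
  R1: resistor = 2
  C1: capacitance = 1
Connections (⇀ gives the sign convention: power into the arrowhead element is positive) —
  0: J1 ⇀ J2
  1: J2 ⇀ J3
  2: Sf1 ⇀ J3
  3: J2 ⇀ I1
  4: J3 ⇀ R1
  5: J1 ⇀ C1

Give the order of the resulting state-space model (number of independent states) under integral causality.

#2 →Sf1  (Sf1 (Sf) sets flow on bond)
#3 →I1  (I1 integral (f out))
#5 →J1  (C1: C, integral causality)
#0 →J2  (0-jn J1 has e-setter on 5)
#1 →J3  (0-jn J2 has e-setter on 0)
#4 →R1  (J3 effort already set via bond 1)

2  (C1, I1 all integral)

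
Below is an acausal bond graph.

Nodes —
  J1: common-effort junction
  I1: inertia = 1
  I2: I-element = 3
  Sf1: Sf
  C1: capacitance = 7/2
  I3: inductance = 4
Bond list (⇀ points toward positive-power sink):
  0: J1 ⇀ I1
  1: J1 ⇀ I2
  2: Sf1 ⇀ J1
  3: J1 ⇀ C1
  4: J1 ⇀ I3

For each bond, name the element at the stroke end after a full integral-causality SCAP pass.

b2 stroke→Sf1  (Sf1: flow source, stroke at near end)
b0 stroke→I1  (prefer integral on I1)
b1 stroke→I2  (I2 outputs flow p/I2)
b3 stroke→J1  (C1: C, integral causality)
b4 stroke→I3  (common-e at J1 fixed by 3)

b0 stroke at I1
b1 stroke at I2
b2 stroke at Sf1
b3 stroke at J1
b4 stroke at I3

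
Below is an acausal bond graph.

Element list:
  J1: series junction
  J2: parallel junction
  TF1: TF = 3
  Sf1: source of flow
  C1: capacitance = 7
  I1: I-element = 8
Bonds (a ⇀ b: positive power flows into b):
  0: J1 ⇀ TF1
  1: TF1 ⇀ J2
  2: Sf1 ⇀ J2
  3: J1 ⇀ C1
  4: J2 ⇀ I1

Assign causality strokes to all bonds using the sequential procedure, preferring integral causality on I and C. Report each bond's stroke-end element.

#2 stroke→Sf1  (source Sf1 imposes f)
#3 stroke→J1  (C1 integral (e out))
#0 stroke→TF1  (J1: last free bond brings flow in)
#1 stroke→J2  (through TF1, causality passes straight; one stroke at TF1)
#4 stroke→I1  (J2: bond 1 brought effort, rest push out)

β0 →TF1
β1 →J2
β2 →Sf1
β3 →J1
β4 →I1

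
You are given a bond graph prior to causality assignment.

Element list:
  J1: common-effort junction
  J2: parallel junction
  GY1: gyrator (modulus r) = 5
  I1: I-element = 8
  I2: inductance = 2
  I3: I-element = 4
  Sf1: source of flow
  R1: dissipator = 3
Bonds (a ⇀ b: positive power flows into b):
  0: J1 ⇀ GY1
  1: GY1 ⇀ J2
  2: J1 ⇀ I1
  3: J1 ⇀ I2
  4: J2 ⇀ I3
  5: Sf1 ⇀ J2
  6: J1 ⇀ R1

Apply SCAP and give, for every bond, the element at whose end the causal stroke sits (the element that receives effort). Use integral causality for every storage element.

b0 |J1
b1 |J2
b2 |I1
b3 |I2
b4 |I3
b5 |Sf1
b6 |R1

b5 |Sf1  (Sf1: flow source, stroke at near end)
b2 |I1  (I1 integral (f out))
b3 |I2  (prefer integral on I2)
b4 |I3  (I3: I, integral causality)
b1 |J2  (closing 0-jn rule on J2)
b0 |J1  (GY1 both-in/both-out from 1)
b6 |R1  (0-jn J1 has e-setter on 0)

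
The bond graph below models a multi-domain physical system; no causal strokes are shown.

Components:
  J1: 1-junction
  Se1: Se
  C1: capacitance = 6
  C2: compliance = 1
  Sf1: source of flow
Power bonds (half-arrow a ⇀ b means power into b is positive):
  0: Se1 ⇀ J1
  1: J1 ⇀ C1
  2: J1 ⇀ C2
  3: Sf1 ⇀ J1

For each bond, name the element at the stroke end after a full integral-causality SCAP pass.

bond 0 stroke at J1  (Se1: effort source, stroke at far end)
bond 3 stroke at Sf1  (Sf1 (Sf) sets flow on bond)
bond 1 stroke at J1  (1-jn J1 has f-setter on 3)
bond 2 stroke at J1  (J1: bond 3 brought flow, rest push out)

#0 stroke at J1
#1 stroke at J1
#2 stroke at J1
#3 stroke at Sf1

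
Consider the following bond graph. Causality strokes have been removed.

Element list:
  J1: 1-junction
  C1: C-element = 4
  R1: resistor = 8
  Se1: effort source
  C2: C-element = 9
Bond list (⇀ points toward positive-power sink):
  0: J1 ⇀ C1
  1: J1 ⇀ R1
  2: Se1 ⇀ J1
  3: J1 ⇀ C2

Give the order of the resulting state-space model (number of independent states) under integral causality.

b2 |J1  (source Se1 imposes e)
b0 |J1  (prefer integral on C1)
b3 |J1  (C2: C, integral causality)
b1 |R1  (closing 1-jn rule on J1)

2  (C1, C2 all integral)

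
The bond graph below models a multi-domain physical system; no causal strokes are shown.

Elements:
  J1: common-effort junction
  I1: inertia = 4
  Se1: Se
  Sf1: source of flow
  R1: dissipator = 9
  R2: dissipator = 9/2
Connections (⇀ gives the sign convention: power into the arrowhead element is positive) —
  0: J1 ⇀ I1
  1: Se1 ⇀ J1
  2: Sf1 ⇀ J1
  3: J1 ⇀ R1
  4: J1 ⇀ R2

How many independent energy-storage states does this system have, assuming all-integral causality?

1  (I1 all integral)

#1 stroke→J1  (source Se1 imposes e)
#2 stroke→Sf1  (Sf1: flow source, stroke at near end)
#0 stroke→I1  (J1 effort already set via bond 1)
#3 stroke→R1  (0-jn J1 has e-setter on 1)
#4 stroke→R2  (0-jn J1 has e-setter on 1)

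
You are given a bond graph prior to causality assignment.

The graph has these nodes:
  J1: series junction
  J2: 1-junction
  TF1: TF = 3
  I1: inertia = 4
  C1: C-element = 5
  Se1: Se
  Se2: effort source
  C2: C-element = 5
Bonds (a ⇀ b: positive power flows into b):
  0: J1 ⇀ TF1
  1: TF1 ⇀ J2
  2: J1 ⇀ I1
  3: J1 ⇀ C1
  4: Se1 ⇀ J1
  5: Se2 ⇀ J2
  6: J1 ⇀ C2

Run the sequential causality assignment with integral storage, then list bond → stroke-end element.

b4 |J1  (Se1 (Se) sets effort on bond)
b5 |J2  (Se2 fixes effort; stroke away)
b1 |TF1  (closing 1-jn rule on J2)
b0 |J1  (TF1: transformer flips bond 1)
b2 |I1  (I1: I, integral causality)
b3 |J1  (J1 flow already set via bond 2)
b6 |J1  (J1 flow already set via bond 2)

b0 →J1
b1 →TF1
b2 →I1
b3 →J1
b4 →J1
b5 →J2
b6 →J1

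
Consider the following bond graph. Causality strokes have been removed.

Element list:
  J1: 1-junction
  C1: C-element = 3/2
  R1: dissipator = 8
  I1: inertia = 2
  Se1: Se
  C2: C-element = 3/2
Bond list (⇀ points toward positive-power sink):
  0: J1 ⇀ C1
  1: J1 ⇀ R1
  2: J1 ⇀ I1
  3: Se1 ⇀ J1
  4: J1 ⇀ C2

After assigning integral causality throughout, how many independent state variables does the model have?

β3 stroke→J1  (Se1 fixes effort; stroke away)
β0 stroke→J1  (prefer integral on C1)
β2 stroke→I1  (I1: I, integral causality)
β1 stroke→J1  (1-jn J1 has f-setter on 2)
β4 stroke→J1  (common-f at J1 fixed by 2)

3  (C1, C2, I1 all integral)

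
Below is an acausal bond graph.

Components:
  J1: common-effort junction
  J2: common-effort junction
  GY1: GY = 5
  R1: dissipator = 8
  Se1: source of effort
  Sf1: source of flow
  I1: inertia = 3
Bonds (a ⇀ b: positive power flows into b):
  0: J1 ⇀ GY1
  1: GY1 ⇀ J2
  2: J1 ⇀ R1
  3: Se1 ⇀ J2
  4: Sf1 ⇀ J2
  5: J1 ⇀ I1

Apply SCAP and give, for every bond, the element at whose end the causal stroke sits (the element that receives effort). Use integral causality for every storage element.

#0 stroke→GY1
#1 stroke→GY1
#2 stroke→J1
#3 stroke→J2
#4 stroke→Sf1
#5 stroke→I1

b3 |J2  (source Se1 imposes e)
b4 |Sf1  (Sf1: flow source, stroke at near end)
b1 |GY1  (0-jn J2 has e-setter on 3)
b0 |GY1  (through GY1, causality inverts; strokes same side of GY1)
b5 |I1  (I1: I, integral causality)
b2 |J1  (closing 0-jn rule on J1)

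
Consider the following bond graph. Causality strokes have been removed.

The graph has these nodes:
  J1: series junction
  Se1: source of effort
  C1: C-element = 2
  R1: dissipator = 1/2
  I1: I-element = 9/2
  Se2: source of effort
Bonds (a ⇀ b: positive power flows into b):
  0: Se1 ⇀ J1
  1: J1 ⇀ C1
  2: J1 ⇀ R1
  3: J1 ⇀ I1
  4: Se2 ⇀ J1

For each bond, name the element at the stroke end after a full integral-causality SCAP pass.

b0 stroke at J1
b1 stroke at J1
b2 stroke at J1
b3 stroke at I1
b4 stroke at J1

bond 0 stroke→J1  (Se1: effort source, stroke at far end)
bond 4 stroke→J1  (source Se2 imposes e)
bond 1 stroke→J1  (C1 outputs effort q/C1)
bond 3 stroke→I1  (prefer integral on I1)
bond 2 stroke→J1  (common-f at J1 fixed by 3)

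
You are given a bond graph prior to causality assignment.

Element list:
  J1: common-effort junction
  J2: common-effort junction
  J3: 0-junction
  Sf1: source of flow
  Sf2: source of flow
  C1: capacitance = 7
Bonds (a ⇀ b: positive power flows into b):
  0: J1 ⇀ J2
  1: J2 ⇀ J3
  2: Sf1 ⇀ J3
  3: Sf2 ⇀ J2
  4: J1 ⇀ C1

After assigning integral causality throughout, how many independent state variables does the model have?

b2 →Sf1  (Sf1 fixes flow; stroke at Sf1)
b3 →Sf2  (Sf2 fixes flow; stroke at Sf2)
b1 →J3  (only one effort-in slot at J3)
b0 →J2  (closing 0-jn rule on J2)
b4 →J1  (J1: last free bond brings effort in)

1  (C1 all integral)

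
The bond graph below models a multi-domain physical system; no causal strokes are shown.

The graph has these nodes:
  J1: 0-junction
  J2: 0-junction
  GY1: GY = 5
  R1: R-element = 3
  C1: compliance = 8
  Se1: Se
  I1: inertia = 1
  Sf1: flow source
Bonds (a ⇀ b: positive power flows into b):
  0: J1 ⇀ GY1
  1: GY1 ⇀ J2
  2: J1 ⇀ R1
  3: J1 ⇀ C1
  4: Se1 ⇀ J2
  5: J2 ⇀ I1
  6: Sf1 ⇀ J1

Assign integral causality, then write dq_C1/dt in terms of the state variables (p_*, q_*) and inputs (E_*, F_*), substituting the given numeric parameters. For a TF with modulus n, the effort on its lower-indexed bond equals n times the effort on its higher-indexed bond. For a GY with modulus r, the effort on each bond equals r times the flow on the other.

β4 |J2  (source Se1 imposes e)
β6 |Sf1  (Sf1: flow source, stroke at near end)
β1 |GY1  (J2: bond 4 brought effort, rest push out)
β5 |I1  (common-e at J2 fixed by 4)
β0 |GY1  (GY1: gyrator matches bond 1)
β3 |J1  (C1 outputs effort q/C1)
β2 |R1  (0-jn J1 has e-setter on 3)

dq_C1/dt = -E_Se1/5 + F_Sf1 - q_C1/24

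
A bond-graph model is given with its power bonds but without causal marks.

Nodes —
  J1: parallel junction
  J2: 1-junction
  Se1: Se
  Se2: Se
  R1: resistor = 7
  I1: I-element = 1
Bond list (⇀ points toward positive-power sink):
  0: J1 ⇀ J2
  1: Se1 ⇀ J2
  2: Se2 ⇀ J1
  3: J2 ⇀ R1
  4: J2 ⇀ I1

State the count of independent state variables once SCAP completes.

#1 →J2  (source Se1 imposes e)
#2 →J1  (Se2 fixes effort; stroke away)
#0 →J2  (J1 effort already set via bond 2)
#4 →I1  (prefer integral on I1)
#3 →J2  (J2: bond 4 brought flow, rest push out)

1  (I1 all integral)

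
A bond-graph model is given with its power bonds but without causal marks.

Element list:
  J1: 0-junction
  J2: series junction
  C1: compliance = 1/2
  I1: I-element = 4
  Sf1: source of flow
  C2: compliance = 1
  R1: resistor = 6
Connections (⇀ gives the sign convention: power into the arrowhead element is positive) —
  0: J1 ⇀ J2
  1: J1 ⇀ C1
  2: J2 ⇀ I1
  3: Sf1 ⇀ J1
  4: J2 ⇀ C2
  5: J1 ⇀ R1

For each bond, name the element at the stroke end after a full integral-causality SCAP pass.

#0 |J2
#1 |J1
#2 |I1
#3 |Sf1
#4 |J2
#5 |R1

β3 stroke→Sf1  (Sf1 (Sf) sets flow on bond)
β1 stroke→J1  (C1 integral (e out))
β0 stroke→J2  (common-e at J1 fixed by 1)
β5 stroke→R1  (J1: bond 1 brought effort, rest push out)
β2 stroke→I1  (prefer integral on I1)
β4 stroke→J2  (J2 flow already set via bond 2)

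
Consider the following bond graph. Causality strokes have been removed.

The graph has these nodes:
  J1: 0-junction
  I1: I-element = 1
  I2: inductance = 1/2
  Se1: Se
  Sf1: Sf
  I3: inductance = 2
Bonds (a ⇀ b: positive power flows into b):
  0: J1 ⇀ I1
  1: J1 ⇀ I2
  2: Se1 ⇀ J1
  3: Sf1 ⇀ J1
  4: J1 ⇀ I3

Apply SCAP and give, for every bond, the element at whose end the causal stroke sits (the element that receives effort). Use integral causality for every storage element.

β2 stroke at J1  (Se1 fixes effort; stroke away)
β3 stroke at Sf1  (Sf1 (Sf) sets flow on bond)
β0 stroke at I1  (0-jn J1 has e-setter on 2)
β1 stroke at I2  (J1: bond 2 brought effort, rest push out)
β4 stroke at I3  (J1: bond 2 brought effort, rest push out)

b0 stroke→I1
b1 stroke→I2
b2 stroke→J1
b3 stroke→Sf1
b4 stroke→I3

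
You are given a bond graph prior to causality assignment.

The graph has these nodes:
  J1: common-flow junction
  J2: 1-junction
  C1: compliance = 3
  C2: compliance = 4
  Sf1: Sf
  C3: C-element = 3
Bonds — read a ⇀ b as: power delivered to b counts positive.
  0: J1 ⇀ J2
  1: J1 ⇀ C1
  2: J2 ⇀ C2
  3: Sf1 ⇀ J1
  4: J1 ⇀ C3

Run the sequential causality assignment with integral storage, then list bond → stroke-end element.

#0 stroke→J1
#1 stroke→J1
#2 stroke→J2
#3 stroke→Sf1
#4 stroke→J1

#3 stroke→Sf1  (Sf1 (Sf) sets flow on bond)
#0 stroke→J1  (common-f at J1 fixed by 3)
#1 stroke→J1  (common-f at J1 fixed by 3)
#4 stroke→J1  (J1: bond 3 brought flow, rest push out)
#2 stroke→J2  (common-f at J2 fixed by 0)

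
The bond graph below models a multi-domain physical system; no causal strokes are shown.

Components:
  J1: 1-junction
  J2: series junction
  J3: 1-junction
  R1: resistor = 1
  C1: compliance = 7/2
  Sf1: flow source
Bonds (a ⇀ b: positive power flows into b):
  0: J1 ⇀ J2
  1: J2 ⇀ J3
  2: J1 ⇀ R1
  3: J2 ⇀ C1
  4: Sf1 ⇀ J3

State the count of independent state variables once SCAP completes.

1  (C1 all integral)

b4 stroke→Sf1  (Sf1: flow source, stroke at near end)
b1 stroke→J3  (J3: bond 4 brought flow, rest push out)
b0 stroke→J2  (common-f at J2 fixed by 1)
b3 stroke→J2  (J2 flow already set via bond 1)
b2 stroke→J1  (common-f at J1 fixed by 0)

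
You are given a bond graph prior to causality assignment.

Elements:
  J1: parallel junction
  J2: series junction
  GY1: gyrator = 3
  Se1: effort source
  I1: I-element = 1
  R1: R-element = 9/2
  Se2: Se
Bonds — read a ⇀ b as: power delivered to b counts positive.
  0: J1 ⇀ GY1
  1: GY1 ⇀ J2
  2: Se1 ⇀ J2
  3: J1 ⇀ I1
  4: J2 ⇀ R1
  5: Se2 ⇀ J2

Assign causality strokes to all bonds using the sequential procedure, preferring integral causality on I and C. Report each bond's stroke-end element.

β2 stroke→J2  (Se1: effort source, stroke at far end)
β5 stroke→J2  (Se2: effort source, stroke at far end)
β3 stroke→I1  (I1 outputs flow p/I1)
β0 stroke→J1  (J1 needs exactly one e-in)
β1 stroke→J2  (GY1 both-in/both-out from 0)
β4 stroke→R1  (only one flow-in slot at J2)

#0 stroke→J1
#1 stroke→J2
#2 stroke→J2
#3 stroke→I1
#4 stroke→R1
#5 stroke→J2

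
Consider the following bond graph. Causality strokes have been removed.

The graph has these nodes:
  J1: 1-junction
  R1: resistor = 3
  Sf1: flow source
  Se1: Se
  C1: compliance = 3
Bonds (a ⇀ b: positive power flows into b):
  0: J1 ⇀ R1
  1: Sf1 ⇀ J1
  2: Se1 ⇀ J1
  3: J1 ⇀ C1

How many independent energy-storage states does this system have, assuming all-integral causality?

bond 1 →Sf1  (Sf1: flow source, stroke at near end)
bond 2 →J1  (source Se1 imposes e)
bond 0 →J1  (1-jn J1 has f-setter on 1)
bond 3 →J1  (1-jn J1 has f-setter on 1)

1  (C1 all integral)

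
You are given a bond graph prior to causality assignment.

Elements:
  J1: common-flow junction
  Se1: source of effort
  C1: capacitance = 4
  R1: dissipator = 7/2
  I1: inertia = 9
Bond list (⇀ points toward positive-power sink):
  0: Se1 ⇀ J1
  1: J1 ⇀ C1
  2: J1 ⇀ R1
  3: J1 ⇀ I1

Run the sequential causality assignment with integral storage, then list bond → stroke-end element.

b0 stroke→J1
b1 stroke→J1
b2 stroke→J1
b3 stroke→I1

b0 →J1  (Se1 (Se) sets effort on bond)
b1 →J1  (C1 outputs effort q/C1)
b3 →I1  (prefer integral on I1)
b2 →J1  (1-jn J1 has f-setter on 3)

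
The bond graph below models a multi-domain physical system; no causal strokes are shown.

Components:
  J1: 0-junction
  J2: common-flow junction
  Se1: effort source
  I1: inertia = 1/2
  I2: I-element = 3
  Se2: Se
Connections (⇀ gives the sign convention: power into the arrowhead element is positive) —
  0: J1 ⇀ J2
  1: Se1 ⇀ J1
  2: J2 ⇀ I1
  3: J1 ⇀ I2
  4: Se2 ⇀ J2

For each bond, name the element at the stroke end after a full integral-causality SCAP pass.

β1 →J1  (Se1: effort source, stroke at far end)
β4 →J2  (Se2 fixes effort; stroke away)
β0 →J2  (J1 effort already set via bond 1)
β3 →I2  (common-e at J1 fixed by 1)
β2 →I1  (only one flow-in slot at J2)

β0 stroke at J2
β1 stroke at J1
β2 stroke at I1
β3 stroke at I2
β4 stroke at J2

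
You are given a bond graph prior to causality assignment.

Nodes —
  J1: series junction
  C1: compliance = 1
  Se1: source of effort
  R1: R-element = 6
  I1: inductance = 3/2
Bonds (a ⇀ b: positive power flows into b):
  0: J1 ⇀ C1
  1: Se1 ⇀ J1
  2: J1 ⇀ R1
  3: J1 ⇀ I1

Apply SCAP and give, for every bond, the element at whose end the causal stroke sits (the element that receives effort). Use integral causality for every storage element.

bond 0 |J1
bond 1 |J1
bond 2 |J1
bond 3 |I1

b1 |J1  (source Se1 imposes e)
b0 |J1  (C1 outputs effort q/C1)
b3 |I1  (prefer integral on I1)
b2 |J1  (1-jn J1 has f-setter on 3)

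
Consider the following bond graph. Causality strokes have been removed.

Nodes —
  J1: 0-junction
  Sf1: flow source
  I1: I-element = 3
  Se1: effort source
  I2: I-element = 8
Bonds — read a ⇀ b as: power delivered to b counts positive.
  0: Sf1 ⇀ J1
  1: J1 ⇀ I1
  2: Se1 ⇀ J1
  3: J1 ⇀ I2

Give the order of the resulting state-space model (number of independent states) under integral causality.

b0 stroke at Sf1  (Sf1: flow source, stroke at near end)
b2 stroke at J1  (Se1 fixes effort; stroke away)
b1 stroke at I1  (J1: bond 2 brought effort, rest push out)
b3 stroke at I2  (0-jn J1 has e-setter on 2)

2  (I1, I2 all integral)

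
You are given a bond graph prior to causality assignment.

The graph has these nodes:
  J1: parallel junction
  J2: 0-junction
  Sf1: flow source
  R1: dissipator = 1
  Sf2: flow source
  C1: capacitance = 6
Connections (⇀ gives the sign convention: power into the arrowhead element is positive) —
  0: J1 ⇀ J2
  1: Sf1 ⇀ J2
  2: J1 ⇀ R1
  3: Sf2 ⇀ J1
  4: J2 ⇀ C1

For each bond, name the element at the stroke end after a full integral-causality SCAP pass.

β1 |Sf1  (source Sf1 imposes f)
β3 |Sf2  (source Sf2 imposes f)
β4 |J2  (C1: C, integral causality)
β0 |J1  (common-e at J2 fixed by 4)
β2 |R1  (0-jn J1 has e-setter on 0)

bond 0 →J1
bond 1 →Sf1
bond 2 →R1
bond 3 →Sf2
bond 4 →J2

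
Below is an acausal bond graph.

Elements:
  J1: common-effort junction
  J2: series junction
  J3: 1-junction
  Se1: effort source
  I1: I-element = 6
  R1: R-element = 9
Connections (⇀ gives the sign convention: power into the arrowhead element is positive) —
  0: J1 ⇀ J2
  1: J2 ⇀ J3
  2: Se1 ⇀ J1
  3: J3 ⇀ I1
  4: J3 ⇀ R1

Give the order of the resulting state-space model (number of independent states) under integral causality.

1  (I1 all integral)

#2 stroke at J1  (Se1 (Se) sets effort on bond)
#0 stroke at J2  (common-e at J1 fixed by 2)
#1 stroke at J3  (J2 needs exactly one f-in)
#3 stroke at I1  (I1 integral (f out))
#4 stroke at J3  (J3 flow already set via bond 3)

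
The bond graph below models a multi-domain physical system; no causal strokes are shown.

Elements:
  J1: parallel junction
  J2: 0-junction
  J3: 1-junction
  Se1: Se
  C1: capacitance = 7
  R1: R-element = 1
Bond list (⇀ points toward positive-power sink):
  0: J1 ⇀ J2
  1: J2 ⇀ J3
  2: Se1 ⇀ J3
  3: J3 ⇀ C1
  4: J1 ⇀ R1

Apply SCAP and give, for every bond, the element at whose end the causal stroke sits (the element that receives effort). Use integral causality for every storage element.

#0 |J1
#1 |J2
#2 |J3
#3 |J3
#4 |R1

b2 |J3  (Se1 fixes effort; stroke away)
b3 |J3  (prefer integral on C1)
b1 |J2  (J3: last free bond brings flow in)
b0 |J1  (common-e at J2 fixed by 1)
b4 |R1  (J1: bond 0 brought effort, rest push out)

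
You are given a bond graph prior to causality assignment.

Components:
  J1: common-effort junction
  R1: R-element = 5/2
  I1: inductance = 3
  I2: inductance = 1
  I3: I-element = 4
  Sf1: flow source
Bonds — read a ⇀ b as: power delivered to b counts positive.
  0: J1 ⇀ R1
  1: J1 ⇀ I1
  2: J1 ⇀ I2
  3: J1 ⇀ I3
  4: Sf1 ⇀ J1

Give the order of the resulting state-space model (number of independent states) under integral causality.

3  (I1, I2, I3 all integral)

b4 →Sf1  (Sf1: flow source, stroke at near end)
b1 →I1  (I1: I, integral causality)
b2 →I2  (I2 outputs flow p/I2)
b3 →I3  (prefer integral on I3)
b0 →J1  (closing 0-jn rule on J1)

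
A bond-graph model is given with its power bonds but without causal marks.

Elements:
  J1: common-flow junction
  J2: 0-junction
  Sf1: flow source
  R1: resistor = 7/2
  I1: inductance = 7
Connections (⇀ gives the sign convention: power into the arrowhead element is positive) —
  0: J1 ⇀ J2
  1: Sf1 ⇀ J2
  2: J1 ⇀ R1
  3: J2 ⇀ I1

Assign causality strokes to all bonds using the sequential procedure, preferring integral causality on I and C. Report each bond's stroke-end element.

b0 |J2
b1 |Sf1
b2 |J1
b3 |I1

bond 1 stroke at Sf1  (Sf1: flow source, stroke at near end)
bond 3 stroke at I1  (I1 outputs flow p/I1)
bond 0 stroke at J2  (J2: last free bond brings effort in)
bond 2 stroke at J1  (J1: bond 0 brought flow, rest push out)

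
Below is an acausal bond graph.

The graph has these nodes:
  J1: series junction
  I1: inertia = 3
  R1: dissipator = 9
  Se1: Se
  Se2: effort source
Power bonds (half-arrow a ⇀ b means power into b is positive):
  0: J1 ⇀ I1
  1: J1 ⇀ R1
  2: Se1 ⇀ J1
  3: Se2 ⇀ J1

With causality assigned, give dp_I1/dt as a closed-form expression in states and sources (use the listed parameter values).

β2 stroke→J1  (Se1: effort source, stroke at far end)
β3 stroke→J1  (Se2: effort source, stroke at far end)
β0 stroke→I1  (prefer integral on I1)
β1 stroke→J1  (J1: bond 0 brought flow, rest push out)

dp_I1/dt = E_Se1 + E_Se2 - 3*p_I1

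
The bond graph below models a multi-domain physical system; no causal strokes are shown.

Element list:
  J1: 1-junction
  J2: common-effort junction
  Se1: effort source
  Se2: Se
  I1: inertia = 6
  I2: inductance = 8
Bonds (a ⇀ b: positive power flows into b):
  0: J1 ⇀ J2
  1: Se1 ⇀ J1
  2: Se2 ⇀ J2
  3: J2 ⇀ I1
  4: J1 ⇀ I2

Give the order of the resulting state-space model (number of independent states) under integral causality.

bond 1 →J1  (source Se1 imposes e)
bond 2 →J2  (Se2 (Se) sets effort on bond)
bond 0 →J1  (J2: bond 2 brought effort, rest push out)
bond 3 →I1  (common-e at J2 fixed by 2)
bond 4 →I2  (closing 1-jn rule on J1)

2  (I1, I2 all integral)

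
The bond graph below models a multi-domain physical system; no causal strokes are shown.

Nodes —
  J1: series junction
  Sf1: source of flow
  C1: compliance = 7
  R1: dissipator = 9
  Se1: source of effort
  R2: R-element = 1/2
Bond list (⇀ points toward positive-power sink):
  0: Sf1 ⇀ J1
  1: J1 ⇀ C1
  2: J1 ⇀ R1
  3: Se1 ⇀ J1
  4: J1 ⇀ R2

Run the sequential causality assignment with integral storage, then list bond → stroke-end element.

β0 stroke→Sf1
β1 stroke→J1
β2 stroke→J1
β3 stroke→J1
β4 stroke→J1

bond 0 stroke→Sf1  (Sf1: flow source, stroke at near end)
bond 3 stroke→J1  (Se1: effort source, stroke at far end)
bond 1 stroke→J1  (J1: bond 0 brought flow, rest push out)
bond 2 stroke→J1  (1-jn J1 has f-setter on 0)
bond 4 stroke→J1  (1-jn J1 has f-setter on 0)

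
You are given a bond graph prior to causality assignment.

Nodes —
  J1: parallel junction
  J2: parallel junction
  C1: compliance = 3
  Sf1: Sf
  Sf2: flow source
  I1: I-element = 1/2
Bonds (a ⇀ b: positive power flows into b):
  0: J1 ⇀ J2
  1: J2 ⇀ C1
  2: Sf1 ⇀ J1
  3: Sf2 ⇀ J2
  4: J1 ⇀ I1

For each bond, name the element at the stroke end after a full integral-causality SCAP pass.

#0 →J1
#1 →J2
#2 →Sf1
#3 →Sf2
#4 →I1

#2 →Sf1  (Sf1: flow source, stroke at near end)
#3 →Sf2  (source Sf2 imposes f)
#1 →J2  (C1 outputs effort q/C1)
#0 →J1  (J2: bond 1 brought effort, rest push out)
#4 →I1  (0-jn J1 has e-setter on 0)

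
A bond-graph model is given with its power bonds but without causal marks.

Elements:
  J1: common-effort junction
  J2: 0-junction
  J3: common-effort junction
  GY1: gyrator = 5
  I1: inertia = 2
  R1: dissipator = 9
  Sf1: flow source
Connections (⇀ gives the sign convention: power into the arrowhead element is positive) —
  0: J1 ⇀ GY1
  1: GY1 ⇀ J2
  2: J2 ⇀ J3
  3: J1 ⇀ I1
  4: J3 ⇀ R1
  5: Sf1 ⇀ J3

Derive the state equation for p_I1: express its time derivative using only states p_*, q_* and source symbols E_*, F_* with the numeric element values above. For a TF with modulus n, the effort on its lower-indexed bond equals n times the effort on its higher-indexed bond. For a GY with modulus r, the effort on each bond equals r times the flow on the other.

dp_I1/dt = -5*F_Sf1 - 25*p_I1/18

β5 stroke→Sf1  (Sf1 fixes flow; stroke at Sf1)
β3 stroke→I1  (I1: I, integral causality)
β0 stroke→J1  (only one effort-in slot at J1)
β1 stroke→J2  (GY1 both-in/both-out from 0)
β2 stroke→J3  (common-e at J2 fixed by 1)
β4 stroke→R1  (J3: bond 2 brought effort, rest push out)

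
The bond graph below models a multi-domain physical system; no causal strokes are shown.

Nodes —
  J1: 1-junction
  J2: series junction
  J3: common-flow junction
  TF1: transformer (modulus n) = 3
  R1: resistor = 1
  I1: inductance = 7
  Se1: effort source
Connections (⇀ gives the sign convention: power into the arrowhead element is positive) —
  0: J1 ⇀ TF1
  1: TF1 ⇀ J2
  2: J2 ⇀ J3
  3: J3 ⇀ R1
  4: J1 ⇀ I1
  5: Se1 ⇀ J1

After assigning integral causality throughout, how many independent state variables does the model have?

bond 5 stroke→J1  (Se1: effort source, stroke at far end)
bond 4 stroke→I1  (I1 outputs flow p/I1)
bond 0 stroke→J1  (J1: bond 4 brought flow, rest push out)
bond 1 stroke→TF1  (through TF1, causality passes straight; one stroke at TF1)
bond 2 stroke→J2  (J2 flow already set via bond 1)
bond 3 stroke→J3  (J3: bond 2 brought flow, rest push out)

1  (I1 all integral)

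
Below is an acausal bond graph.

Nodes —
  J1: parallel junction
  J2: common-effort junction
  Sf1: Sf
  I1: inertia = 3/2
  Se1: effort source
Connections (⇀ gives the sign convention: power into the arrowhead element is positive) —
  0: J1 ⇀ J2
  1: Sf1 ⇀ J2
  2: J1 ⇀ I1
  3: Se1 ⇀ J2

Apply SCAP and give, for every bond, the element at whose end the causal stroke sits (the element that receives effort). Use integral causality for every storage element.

#1 →Sf1  (Sf1 (Sf) sets flow on bond)
#3 →J2  (Se1: effort source, stroke at far end)
#0 →J1  (common-e at J2 fixed by 3)
#2 →I1  (common-e at J1 fixed by 0)

β0 stroke at J1
β1 stroke at Sf1
β2 stroke at I1
β3 stroke at J2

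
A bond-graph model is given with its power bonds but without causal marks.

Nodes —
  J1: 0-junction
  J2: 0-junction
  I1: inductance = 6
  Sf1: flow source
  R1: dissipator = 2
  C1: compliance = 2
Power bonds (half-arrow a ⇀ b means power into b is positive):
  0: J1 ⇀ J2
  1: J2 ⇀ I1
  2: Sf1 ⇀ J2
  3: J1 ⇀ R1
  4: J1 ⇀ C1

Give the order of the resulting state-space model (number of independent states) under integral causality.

2  (C1, I1 all integral)

b2 stroke→Sf1  (Sf1 (Sf) sets flow on bond)
b1 stroke→I1  (I1 integral (f out))
b0 stroke→J2  (only one effort-in slot at J2)
b4 stroke→J1  (C1 integral (e out))
b3 stroke→R1  (J1 effort already set via bond 4)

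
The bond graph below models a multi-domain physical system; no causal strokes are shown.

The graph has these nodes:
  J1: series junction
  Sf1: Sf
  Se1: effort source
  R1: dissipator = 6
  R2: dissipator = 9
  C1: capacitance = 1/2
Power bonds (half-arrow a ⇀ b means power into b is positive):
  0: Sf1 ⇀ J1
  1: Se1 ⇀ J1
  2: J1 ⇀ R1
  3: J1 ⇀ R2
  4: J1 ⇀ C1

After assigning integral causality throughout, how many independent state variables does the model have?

1  (C1 all integral)

bond 0 stroke→Sf1  (Sf1: flow source, stroke at near end)
bond 1 stroke→J1  (Se1 fixes effort; stroke away)
bond 2 stroke→J1  (J1 flow already set via bond 0)
bond 3 stroke→J1  (J1: bond 0 brought flow, rest push out)
bond 4 stroke→J1  (J1 flow already set via bond 0)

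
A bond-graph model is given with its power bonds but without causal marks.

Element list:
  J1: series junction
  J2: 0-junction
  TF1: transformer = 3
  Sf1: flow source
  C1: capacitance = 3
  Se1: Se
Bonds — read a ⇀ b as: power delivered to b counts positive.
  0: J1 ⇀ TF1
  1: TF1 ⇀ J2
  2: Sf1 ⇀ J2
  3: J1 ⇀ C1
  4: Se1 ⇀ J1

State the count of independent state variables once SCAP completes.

bond 2 →Sf1  (Sf1: flow source, stroke at near end)
bond 4 →J1  (Se1 fixes effort; stroke away)
bond 1 →J2  (J2 needs exactly one e-in)
bond 0 →TF1  (TF1 one-in-one-out from 1)
bond 3 →J1  (J1: bond 0 brought flow, rest push out)

1  (C1 all integral)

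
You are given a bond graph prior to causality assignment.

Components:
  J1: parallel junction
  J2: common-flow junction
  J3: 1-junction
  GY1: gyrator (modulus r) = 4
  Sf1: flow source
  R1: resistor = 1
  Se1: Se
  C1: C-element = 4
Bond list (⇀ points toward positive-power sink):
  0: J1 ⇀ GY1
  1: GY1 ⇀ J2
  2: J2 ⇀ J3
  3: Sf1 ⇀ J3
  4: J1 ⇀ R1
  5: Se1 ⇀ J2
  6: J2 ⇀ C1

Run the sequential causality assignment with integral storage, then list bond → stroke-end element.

b3 |Sf1  (Sf1 fixes flow; stroke at Sf1)
b5 |J2  (source Se1 imposes e)
b2 |J3  (J3 flow already set via bond 3)
b1 |J2  (1-jn J2 has f-setter on 2)
b6 |J2  (J2: bond 2 brought flow, rest push out)
b0 |J1  (GY1: gyrator matches bond 1)
b4 |R1  (0-jn J1 has e-setter on 0)

#0 stroke at J1
#1 stroke at J2
#2 stroke at J3
#3 stroke at Sf1
#4 stroke at R1
#5 stroke at J2
#6 stroke at J2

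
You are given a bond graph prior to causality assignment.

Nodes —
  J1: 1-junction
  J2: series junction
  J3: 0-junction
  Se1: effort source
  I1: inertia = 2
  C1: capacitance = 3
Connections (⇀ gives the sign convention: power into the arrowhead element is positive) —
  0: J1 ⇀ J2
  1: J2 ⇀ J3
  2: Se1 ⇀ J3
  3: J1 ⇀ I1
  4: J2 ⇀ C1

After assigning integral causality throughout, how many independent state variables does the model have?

2  (C1, I1 all integral)

β2 →J3  (Se1 (Se) sets effort on bond)
β1 →J2  (common-e at J3 fixed by 2)
β3 →I1  (prefer integral on I1)
β0 →J1  (J1 flow already set via bond 3)
β4 →J2  (common-f at J2 fixed by 0)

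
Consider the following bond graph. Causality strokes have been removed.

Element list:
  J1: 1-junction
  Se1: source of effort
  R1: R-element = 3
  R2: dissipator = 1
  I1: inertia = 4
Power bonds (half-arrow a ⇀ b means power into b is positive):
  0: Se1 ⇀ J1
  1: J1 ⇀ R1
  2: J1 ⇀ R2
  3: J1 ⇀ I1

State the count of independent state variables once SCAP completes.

1  (I1 all integral)

bond 0 stroke at J1  (Se1 fixes effort; stroke away)
bond 3 stroke at I1  (prefer integral on I1)
bond 1 stroke at J1  (J1: bond 3 brought flow, rest push out)
bond 2 stroke at J1  (common-f at J1 fixed by 3)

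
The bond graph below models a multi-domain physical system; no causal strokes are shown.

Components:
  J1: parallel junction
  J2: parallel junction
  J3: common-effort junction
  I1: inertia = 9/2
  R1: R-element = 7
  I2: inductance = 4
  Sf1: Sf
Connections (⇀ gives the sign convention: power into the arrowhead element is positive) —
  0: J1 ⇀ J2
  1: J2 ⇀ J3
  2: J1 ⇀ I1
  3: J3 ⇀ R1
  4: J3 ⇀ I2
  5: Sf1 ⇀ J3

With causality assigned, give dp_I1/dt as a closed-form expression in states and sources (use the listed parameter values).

dp_I1/dt = 7*F_Sf1 - 14*p_I1/9 - 7*p_I2/4

bond 5 stroke at Sf1  (Sf1 fixes flow; stroke at Sf1)
bond 2 stroke at I1  (I1 outputs flow p/I1)
bond 0 stroke at J1  (J1: last free bond brings effort in)
bond 1 stroke at J2  (only one effort-in slot at J2)
bond 4 stroke at I2  (prefer integral on I2)
bond 3 stroke at J3  (closing 0-jn rule on J3)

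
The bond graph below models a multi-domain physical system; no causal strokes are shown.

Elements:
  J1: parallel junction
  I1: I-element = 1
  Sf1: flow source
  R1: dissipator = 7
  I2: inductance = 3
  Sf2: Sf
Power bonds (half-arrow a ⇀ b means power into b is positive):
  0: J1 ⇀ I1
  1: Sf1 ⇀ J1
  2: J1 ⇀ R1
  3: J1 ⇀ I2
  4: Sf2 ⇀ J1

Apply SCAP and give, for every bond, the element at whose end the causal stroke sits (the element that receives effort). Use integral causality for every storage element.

b0 stroke→I1
b1 stroke→Sf1
b2 stroke→J1
b3 stroke→I2
b4 stroke→Sf2

#1 |Sf1  (source Sf1 imposes f)
#4 |Sf2  (Sf2: flow source, stroke at near end)
#0 |I1  (I1 integral (f out))
#3 |I2  (prefer integral on I2)
#2 |J1  (J1 needs exactly one e-in)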